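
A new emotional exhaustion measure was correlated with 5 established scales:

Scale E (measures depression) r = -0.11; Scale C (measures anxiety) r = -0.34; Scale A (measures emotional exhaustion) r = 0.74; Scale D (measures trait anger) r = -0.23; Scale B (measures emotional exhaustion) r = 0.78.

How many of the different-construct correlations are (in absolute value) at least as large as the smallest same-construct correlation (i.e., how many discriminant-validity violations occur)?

0

Convergent (same construct = emotional exhaustion): Scale A, Scale B.
Smallest convergent = 0.74. Discriminant |r|: 0.11, 0.34, 0.23; count ≥ 0.74 → 0.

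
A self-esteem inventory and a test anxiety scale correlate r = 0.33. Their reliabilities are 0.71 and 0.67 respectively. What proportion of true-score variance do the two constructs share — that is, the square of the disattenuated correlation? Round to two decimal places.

Disattenuated r = 0.33 / √(0.71 × 0.67) = 0.33 / 0.6897 = 0.4785.
Shared true-score variance = 0.4785² = 0.2290 ≈ 0.23.

0.23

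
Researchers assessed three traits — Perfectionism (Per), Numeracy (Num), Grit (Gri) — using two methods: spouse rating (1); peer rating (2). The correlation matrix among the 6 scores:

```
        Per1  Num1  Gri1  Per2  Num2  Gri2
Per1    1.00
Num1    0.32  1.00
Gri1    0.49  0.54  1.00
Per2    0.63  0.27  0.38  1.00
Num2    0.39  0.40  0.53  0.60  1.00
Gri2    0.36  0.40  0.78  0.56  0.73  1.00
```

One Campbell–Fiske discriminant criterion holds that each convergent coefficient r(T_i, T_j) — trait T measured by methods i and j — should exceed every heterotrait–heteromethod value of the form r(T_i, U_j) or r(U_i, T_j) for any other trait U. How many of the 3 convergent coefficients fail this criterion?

1

Each convergent coefficient versus the relevant comparison correlations:
Per (methods 1·2): 0.63 vs {0.39, 0.27, 0.36, 0.38} → pass.
Num (methods 1·2): 0.40 vs {0.27, 0.39, 0.40, 0.53} → fail.
Gri (methods 1·2): 0.78 vs {0.38, 0.36, 0.53, 0.40} → pass.
1 of 3 fail.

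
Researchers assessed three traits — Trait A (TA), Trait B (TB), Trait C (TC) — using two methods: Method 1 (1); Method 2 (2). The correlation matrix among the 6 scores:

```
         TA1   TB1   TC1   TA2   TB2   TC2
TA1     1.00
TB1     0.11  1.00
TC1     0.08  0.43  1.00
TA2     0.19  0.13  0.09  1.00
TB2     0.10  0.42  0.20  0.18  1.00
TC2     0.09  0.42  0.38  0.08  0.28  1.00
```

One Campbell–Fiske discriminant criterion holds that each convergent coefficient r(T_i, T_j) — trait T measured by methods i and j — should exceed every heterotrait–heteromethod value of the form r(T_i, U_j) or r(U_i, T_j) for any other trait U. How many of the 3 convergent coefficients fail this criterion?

Each convergent coefficient versus the relevant comparison correlations:
TA (methods 1·2): 0.19 vs {0.10, 0.13, 0.09, 0.09} → pass.
TB (methods 1·2): 0.42 vs {0.13, 0.10, 0.42, 0.20} → fail.
TC (methods 1·2): 0.38 vs {0.09, 0.09, 0.20, 0.42} → fail.
2 of 3 fail.

2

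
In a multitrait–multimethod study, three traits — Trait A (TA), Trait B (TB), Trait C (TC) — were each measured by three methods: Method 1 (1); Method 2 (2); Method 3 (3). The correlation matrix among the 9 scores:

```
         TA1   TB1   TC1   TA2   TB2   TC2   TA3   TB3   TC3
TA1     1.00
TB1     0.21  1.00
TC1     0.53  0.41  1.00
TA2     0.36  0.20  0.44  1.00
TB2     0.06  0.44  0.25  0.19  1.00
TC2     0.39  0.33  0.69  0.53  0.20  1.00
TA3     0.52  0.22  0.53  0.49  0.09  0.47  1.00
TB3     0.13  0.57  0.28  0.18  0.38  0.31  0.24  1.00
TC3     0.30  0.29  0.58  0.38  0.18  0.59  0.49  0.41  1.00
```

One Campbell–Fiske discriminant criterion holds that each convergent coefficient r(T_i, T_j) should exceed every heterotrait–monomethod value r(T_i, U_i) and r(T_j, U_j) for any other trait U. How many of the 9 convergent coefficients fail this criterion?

Each convergent coefficient versus the relevant comparison correlations:
TA (methods 1·2): 0.36 vs {0.21, 0.19, 0.53, 0.53} → fail.
TA (methods 1·3): 0.52 vs {0.21, 0.24, 0.53, 0.49} → fail.
TA (methods 2·3): 0.49 vs {0.19, 0.24, 0.53, 0.49} → fail.
TB (methods 1·2): 0.44 vs {0.21, 0.19, 0.41, 0.20} → pass.
TB (methods 1·3): 0.57 vs {0.21, 0.24, 0.41, 0.41} → pass.
TB (methods 2·3): 0.38 vs {0.19, 0.24, 0.20, 0.41} → fail.
TC (methods 1·2): 0.69 vs {0.53, 0.53, 0.41, 0.20} → pass.
TC (methods 1·3): 0.58 vs {0.53, 0.49, 0.41, 0.41} → pass.
TC (methods 2·3): 0.59 vs {0.53, 0.49, 0.20, 0.41} → pass.
4 of 9 fail.

4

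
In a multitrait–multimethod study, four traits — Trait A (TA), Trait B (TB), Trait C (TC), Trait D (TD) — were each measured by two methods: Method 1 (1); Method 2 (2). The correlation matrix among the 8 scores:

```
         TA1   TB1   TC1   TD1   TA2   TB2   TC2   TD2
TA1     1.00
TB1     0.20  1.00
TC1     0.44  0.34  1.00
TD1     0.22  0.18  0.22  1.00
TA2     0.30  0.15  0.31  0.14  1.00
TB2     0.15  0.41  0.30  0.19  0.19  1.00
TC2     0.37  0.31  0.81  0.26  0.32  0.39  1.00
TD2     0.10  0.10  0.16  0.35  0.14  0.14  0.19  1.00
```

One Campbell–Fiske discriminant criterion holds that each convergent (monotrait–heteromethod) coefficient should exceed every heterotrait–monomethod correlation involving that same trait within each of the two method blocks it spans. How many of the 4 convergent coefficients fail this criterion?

1

Convergent coefficients and their comparison sets:
TA (methods 1·2): 0.30 vs {0.20, 0.19, 0.44, 0.32, 0.22, 0.14} → fail.
TB (methods 1·2): 0.41 vs {0.20, 0.19, 0.34, 0.39, 0.18, 0.14} → pass.
TC (methods 1·2): 0.81 vs {0.44, 0.32, 0.34, 0.39, 0.22, 0.19} → pass.
TD (methods 1·2): 0.35 vs {0.22, 0.14, 0.18, 0.14, 0.22, 0.19} → pass.
1 of 4 fail.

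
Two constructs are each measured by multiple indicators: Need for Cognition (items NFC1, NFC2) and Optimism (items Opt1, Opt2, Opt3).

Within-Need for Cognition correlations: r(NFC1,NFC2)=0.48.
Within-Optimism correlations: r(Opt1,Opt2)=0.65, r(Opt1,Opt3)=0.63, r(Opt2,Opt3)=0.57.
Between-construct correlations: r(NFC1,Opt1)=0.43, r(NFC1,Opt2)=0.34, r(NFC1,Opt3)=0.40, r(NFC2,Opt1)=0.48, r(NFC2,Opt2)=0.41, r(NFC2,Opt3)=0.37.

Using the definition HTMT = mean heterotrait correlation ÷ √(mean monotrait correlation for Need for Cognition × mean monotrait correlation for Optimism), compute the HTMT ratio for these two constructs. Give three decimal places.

0.744

Between-construct mean = 2.43/6 = 0.4050.
Mean within-NFC = 0.48/1 = 0.4800; mean within-Opt = 1.85/3 = 0.6167.
Geometric mean = √(0.4800 × 0.6167) = 0.5441.
HTMT = 0.4050 / 0.5441 = 0.744.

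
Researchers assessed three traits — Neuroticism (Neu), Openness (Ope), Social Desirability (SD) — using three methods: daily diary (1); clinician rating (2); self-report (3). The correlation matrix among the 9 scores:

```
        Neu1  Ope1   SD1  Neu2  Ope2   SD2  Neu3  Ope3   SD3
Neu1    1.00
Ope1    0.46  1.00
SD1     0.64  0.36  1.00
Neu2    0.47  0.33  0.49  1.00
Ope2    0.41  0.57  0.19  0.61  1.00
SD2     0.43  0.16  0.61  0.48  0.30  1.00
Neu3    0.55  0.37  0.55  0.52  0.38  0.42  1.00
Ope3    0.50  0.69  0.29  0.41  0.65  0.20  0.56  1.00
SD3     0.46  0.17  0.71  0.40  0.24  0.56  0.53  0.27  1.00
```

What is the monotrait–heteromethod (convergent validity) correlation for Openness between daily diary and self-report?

Same trait (Ope), different methods: r(Ope1, Ope3) = 0.69.

0.69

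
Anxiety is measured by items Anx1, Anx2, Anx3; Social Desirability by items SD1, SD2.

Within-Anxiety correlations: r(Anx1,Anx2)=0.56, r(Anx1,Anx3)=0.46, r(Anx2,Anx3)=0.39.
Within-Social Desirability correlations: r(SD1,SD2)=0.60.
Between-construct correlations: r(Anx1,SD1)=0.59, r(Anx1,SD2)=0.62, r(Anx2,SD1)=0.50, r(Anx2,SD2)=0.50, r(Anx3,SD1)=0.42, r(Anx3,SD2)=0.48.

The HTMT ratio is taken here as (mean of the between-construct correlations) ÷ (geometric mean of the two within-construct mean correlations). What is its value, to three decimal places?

Mean between = 3.11/6 = 0.5183.
Mean within-Anx = 1.41/3 = 0.4700; mean within-SD = 0.60/1 = 0.6000.
Geometric mean = √(0.4700 × 0.6000) = 0.5310.
HTMT = 0.5183 / 0.5310 = 0.976.

0.976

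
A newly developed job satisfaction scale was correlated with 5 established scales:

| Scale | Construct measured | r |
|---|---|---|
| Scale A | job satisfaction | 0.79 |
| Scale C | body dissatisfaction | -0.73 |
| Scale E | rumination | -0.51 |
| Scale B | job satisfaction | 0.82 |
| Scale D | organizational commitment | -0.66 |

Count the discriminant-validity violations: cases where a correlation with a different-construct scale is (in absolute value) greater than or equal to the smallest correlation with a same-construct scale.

Convergent (same construct = job satisfaction): Scale A, Scale B.
Smallest convergent = 0.79. Discriminant |r|: 0.73, 0.51, 0.66; count ≥ 0.79 → 0.

0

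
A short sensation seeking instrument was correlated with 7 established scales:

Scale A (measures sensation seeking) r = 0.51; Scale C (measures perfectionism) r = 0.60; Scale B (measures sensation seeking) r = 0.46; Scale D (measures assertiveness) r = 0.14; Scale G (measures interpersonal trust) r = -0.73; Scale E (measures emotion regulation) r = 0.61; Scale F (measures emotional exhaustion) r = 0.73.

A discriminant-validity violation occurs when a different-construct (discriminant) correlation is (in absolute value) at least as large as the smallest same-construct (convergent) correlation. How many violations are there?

4

Convergent (same construct = sensation seeking): Scale A, Scale B.
Smallest convergent = 0.46. Discriminant |r|: 0.60, 0.14, 0.73, 0.61, 0.73; count ≥ 0.46 → 4.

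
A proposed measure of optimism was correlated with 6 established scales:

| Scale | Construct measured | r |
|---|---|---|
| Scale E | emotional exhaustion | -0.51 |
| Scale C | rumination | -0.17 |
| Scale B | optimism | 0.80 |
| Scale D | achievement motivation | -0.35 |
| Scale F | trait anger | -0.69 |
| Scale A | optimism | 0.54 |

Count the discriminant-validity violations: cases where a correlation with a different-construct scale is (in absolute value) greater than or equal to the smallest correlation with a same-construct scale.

1

Convergent (same construct = optimism): Scale B, Scale A.
Smallest convergent = 0.54. Discriminant |r|: 0.51, 0.17, 0.35, 0.69; count ≥ 0.54 → 1.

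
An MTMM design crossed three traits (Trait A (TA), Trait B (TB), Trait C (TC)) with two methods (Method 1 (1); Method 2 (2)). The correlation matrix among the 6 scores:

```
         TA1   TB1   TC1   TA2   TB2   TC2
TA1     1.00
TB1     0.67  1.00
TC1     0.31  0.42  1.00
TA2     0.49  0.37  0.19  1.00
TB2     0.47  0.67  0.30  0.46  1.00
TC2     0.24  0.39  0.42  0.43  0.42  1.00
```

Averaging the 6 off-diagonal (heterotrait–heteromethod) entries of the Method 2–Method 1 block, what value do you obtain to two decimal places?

HTHM values (method 2 × method 1): 0.37, 0.19, 0.47, 0.30, 0.24, 0.39; mean = 1.96/6 = 0.33.

0.33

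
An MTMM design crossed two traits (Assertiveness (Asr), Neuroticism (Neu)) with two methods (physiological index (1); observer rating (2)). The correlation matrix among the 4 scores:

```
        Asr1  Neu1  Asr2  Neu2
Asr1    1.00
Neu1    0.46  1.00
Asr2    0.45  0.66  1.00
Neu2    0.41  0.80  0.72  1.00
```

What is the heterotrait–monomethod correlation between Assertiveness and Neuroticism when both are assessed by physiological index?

0.46

Different traits, same method: r(Asr1, Neu1) = 0.46.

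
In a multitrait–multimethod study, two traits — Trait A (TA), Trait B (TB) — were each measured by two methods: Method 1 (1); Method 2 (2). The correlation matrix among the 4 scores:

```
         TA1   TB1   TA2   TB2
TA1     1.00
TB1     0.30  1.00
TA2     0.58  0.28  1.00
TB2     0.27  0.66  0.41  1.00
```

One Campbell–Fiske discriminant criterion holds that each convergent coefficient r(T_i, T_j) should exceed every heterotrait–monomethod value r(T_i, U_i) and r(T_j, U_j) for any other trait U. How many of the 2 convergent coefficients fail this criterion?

0

Checking each validity diagonal entry against its comparison values:
TA (methods 1·2): 0.58 vs {0.30, 0.41} → pass.
TB (methods 1·2): 0.66 vs {0.30, 0.41} → pass.
0 of 2 fail.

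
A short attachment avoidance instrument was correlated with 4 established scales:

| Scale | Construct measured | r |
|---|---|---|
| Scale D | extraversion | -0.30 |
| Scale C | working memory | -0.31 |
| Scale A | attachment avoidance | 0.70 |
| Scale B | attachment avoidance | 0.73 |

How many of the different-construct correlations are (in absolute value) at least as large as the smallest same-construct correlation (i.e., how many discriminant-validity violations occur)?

Convergent (same construct = attachment avoidance): Scale A, Scale B.
Smallest convergent = 0.70. Discriminant |r|: 0.30, 0.31; count ≥ 0.70 → 0.

0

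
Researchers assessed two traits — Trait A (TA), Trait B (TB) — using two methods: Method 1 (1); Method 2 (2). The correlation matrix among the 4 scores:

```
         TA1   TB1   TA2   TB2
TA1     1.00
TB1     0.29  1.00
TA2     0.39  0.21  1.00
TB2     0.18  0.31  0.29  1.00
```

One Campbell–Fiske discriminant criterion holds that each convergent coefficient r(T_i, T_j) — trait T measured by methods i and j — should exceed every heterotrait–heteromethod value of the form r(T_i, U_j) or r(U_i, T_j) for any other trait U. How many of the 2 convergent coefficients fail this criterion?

0

Each convergent coefficient versus the relevant comparison correlations:
TA (methods 1·2): 0.39 vs {0.18, 0.21} → pass.
TB (methods 1·2): 0.31 vs {0.21, 0.18} → pass.
0 of 2 fail.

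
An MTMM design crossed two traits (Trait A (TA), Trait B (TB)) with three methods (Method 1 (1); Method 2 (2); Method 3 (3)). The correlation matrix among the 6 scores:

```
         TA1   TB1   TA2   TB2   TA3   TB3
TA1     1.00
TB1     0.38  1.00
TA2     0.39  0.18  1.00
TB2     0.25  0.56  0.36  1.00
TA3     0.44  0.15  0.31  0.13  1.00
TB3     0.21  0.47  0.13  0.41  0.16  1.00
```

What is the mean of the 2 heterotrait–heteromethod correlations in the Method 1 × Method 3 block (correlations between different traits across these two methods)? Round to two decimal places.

0.18

HTHM values (method 1 × method 3): 0.21, 0.15; mean = 0.36/2 = 0.18.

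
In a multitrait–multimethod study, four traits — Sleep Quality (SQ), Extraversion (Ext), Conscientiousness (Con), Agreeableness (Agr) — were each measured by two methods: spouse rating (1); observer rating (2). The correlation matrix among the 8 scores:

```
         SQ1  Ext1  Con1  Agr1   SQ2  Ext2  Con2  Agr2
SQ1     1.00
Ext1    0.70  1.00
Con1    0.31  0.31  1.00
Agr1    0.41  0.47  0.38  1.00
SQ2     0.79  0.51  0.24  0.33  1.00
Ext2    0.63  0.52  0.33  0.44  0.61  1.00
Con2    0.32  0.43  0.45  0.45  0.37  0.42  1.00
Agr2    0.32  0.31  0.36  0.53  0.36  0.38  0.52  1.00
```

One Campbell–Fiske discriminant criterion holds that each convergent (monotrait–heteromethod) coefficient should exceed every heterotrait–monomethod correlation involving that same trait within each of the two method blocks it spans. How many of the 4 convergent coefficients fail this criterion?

2

Convergent coefficients and their comparison sets:
SQ (methods 1·2): 0.79 vs {0.70, 0.61, 0.31, 0.37, 0.41, 0.36} → pass.
Ext (methods 1·2): 0.52 vs {0.70, 0.61, 0.31, 0.42, 0.47, 0.38} → fail.
Con (methods 1·2): 0.45 vs {0.31, 0.37, 0.31, 0.42, 0.38, 0.52} → fail.
Agr (methods 1·2): 0.53 vs {0.41, 0.36, 0.47, 0.38, 0.38, 0.52} → pass.
2 of 4 fail.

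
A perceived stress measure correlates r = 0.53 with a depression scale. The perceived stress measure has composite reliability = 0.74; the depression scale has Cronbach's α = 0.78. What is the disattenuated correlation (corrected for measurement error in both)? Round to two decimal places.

0.70

r_true = r_obs / √(r_xx · r_yy) = 0.53 / √(0.74 × 0.78) = 0.53 / √0.5772 = 0.53 / 0.7597 ≈ 0.70.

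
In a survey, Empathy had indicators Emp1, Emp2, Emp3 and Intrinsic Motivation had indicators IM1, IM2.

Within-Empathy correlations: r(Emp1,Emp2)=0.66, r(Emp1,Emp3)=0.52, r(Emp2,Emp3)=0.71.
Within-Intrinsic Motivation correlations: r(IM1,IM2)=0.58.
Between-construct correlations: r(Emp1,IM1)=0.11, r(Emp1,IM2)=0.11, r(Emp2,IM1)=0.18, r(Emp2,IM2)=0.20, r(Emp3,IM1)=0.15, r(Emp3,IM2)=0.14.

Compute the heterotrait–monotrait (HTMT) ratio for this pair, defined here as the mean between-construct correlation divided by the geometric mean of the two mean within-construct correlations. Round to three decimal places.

0.245

Mean between = 0.89/6 = 0.1483.
Mean within-Emp = 1.89/3 = 0.6300; mean within-IM = 0.58/1 = 0.5800.
Geometric mean = √(0.6300 × 0.5800) = 0.6045.
HTMT = 0.1483 / 0.6045 = 0.245.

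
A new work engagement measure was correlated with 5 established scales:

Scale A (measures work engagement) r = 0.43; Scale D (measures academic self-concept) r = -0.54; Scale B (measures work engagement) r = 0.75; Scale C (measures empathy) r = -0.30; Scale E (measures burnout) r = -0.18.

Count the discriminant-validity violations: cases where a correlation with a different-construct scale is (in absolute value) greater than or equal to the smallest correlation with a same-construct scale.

Convergent (same construct = work engagement): Scale A, Scale B.
Smallest convergent = 0.43. Discriminant |r|: 0.54, 0.30, 0.18; count ≥ 0.43 → 1.

1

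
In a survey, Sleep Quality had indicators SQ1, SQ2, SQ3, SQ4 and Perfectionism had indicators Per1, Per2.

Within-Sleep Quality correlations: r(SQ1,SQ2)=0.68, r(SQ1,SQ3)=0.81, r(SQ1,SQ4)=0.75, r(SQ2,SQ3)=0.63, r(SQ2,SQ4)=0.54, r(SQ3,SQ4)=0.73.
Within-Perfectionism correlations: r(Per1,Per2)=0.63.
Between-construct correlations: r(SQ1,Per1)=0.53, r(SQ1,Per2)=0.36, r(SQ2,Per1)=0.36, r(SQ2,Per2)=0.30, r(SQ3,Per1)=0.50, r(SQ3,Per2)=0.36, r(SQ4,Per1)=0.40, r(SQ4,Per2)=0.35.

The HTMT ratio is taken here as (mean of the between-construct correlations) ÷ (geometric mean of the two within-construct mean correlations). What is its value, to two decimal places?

Mean heterotrait r = 3.16/8 = 0.3950.
Mean within-SQ = 4.14/6 = 0.6900; mean within-Per = 0.63/1 = 0.6300.
Geometric mean = √(0.6900 × 0.6300) = 0.6593.
HTMT = 0.3950 / 0.6593 = 0.60.

0.60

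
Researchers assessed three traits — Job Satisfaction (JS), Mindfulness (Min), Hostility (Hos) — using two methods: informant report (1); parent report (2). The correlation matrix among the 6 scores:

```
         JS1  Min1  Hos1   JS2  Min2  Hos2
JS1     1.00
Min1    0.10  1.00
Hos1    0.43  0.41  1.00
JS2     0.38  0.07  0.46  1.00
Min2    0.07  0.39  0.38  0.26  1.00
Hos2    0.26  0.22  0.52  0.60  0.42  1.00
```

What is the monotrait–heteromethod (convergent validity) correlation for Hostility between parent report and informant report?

0.52

Same trait (Hos), different methods: r(Hos2, Hos1) = 0.52.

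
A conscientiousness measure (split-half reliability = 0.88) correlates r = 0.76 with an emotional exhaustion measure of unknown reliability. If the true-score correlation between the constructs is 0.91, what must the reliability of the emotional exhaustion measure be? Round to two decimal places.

r_true = r_obs / √(r_xx · r_yy) ⇒ 0.91 = 0.76 / √(0.88 · r_yy).
√(0.88 · r_yy) = 0.76 / 0.91 = 0.8352; 0.88 · r_yy = 0.6976; r_yy = 0.6976 / 0.88 ≈ 0.79.

0.79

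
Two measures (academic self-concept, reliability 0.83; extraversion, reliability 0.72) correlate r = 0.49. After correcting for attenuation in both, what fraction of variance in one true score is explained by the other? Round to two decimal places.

0.40

Disattenuated r = 0.49 / √(0.83 × 0.72) = 0.49 / 0.7730 = 0.6339.
Shared true-score variance = 0.6339² = 0.4018 ≈ 0.40.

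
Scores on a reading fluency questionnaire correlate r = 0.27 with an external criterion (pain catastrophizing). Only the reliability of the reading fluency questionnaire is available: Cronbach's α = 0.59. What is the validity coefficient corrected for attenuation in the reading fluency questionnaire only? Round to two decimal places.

0.35

Single correction: r_c = r_obs / √r_xx = 0.27 / √0.59 = 0.27 / 0.7681 ≈ 0.35.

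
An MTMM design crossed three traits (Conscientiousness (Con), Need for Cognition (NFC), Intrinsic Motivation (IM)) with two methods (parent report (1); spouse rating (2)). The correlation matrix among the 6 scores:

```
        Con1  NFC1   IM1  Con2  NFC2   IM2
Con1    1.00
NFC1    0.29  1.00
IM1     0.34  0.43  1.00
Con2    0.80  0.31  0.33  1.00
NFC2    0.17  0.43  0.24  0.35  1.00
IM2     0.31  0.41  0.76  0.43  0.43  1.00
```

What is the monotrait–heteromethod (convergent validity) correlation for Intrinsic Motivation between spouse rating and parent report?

Same trait (IM), different methods: r(IM2, IM1) = 0.76.

0.76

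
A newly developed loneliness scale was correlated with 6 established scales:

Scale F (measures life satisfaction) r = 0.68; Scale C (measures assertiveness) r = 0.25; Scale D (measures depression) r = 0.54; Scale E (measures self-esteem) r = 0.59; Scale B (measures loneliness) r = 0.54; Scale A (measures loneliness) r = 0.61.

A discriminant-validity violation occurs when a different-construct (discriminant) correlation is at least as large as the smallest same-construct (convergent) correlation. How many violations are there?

3

Convergent (same construct = loneliness): Scale B, Scale A.
Smallest convergent = 0.54. Discriminant values: 0.68, 0.25, 0.54, 0.59; count ≥ 0.54 → 3.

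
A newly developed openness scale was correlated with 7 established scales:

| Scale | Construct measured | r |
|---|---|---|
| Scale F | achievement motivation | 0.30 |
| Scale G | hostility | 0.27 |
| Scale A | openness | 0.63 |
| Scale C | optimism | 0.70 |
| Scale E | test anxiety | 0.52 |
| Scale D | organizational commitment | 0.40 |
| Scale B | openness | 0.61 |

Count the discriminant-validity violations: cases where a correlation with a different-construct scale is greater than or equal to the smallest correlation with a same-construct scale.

Convergent (same construct = openness): Scale A, Scale B.
Smallest convergent = 0.61. Discriminant values: 0.30, 0.27, 0.70, 0.52, 0.40; count ≥ 0.61 → 1.

1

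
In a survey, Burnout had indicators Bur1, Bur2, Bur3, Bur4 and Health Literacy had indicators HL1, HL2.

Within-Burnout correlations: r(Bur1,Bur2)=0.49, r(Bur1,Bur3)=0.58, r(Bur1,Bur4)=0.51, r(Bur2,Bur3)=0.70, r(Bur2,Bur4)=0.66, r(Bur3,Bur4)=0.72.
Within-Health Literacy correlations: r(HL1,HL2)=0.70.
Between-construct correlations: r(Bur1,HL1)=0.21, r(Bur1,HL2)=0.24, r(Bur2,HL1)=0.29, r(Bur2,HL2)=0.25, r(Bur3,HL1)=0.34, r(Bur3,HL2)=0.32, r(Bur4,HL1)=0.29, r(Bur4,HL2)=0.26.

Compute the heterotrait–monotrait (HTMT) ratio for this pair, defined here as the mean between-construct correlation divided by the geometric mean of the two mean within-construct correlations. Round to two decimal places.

0.42

Mean heterotrait r = 2.20/8 = 0.2750.
Mean within-Bur = 3.66/6 = 0.6100; mean within-HL = 0.70/1 = 0.7000.
Geometric mean = √(0.6100 × 0.7000) = 0.6535.
HTMT = 0.2750 / 0.6535 = 0.42.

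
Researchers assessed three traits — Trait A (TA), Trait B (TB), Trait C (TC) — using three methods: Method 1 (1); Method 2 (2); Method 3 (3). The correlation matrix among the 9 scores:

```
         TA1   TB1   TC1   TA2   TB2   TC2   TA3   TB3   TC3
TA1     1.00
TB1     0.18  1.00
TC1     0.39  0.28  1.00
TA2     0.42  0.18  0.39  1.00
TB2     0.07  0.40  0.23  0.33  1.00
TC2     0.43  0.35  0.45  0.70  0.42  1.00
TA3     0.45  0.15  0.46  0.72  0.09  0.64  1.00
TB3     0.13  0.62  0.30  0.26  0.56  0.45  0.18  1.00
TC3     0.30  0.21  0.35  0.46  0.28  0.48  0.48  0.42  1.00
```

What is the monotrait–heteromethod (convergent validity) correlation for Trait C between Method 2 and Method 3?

0.48

Same trait (TC), different methods: r(TC2, TC3) = 0.48.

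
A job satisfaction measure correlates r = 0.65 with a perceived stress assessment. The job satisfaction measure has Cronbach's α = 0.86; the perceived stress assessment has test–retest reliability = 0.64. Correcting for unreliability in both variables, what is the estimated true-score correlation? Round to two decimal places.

0.88

r_true = r_obs / √(r_xx · r_yy) = 0.65 / √(0.86 × 0.64) = 0.65 / √0.5504 = 0.65 / 0.7419 ≈ 0.88.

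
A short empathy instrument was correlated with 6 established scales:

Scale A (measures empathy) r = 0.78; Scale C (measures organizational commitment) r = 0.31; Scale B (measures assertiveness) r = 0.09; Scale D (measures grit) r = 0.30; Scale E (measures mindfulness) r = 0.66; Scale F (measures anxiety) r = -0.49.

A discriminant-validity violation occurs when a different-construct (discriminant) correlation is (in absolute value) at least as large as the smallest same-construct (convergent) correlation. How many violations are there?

Convergent (same construct = empathy): Scale A.
Smallest convergent = 0.78. Discriminant |r|: 0.31, 0.09, 0.30, 0.66, 0.49; count ≥ 0.78 → 0.

0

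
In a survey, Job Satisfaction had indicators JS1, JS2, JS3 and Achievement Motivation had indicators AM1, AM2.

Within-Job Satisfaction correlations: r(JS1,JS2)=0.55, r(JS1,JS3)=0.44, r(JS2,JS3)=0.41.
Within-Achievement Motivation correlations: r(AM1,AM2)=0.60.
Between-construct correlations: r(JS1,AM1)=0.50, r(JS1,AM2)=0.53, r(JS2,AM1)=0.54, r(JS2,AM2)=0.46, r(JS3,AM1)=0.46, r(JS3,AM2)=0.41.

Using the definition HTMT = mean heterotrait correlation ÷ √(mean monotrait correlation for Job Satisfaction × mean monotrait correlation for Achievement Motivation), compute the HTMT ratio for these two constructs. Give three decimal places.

Between-construct mean = 2.90/6 = 0.4833.
Mean within-JS = 1.40/3 = 0.4667; mean within-AM = 0.60/1 = 0.6000.
Geometric mean = √(0.4667 × 0.6000) = 0.5292.
HTMT = 0.4833 / 0.5292 = 0.913.

0.913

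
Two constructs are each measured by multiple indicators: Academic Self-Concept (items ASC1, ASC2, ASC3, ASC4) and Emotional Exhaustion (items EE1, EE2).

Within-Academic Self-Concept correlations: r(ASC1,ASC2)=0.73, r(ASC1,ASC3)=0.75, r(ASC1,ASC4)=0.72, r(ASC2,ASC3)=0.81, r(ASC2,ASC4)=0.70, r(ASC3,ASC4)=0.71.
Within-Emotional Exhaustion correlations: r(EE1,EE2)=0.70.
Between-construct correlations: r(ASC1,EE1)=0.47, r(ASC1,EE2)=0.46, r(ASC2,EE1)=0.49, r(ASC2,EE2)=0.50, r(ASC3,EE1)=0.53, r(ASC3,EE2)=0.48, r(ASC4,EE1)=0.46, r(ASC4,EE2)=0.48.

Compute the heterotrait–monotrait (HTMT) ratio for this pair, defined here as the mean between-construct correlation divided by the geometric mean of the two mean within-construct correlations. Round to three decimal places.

0.674

Between-construct mean = 3.87/8 = 0.4838.
Mean within-ASC = 4.42/6 = 0.7367; mean within-EE = 0.70/1 = 0.7000.
Geometric mean = √(0.7367 × 0.7000) = 0.7181.
HTMT = 0.4838 / 0.7181 = 0.674.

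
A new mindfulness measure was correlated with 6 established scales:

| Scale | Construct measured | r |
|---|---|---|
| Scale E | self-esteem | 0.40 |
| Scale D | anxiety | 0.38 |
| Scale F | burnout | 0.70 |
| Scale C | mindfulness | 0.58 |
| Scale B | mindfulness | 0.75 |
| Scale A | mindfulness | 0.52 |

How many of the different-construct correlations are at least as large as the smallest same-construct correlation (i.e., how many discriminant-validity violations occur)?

1

Convergent (same construct = mindfulness): Scale C, Scale B, Scale A.
Smallest convergent = 0.52. Discriminant values: 0.40, 0.38, 0.70; count ≥ 0.52 → 1.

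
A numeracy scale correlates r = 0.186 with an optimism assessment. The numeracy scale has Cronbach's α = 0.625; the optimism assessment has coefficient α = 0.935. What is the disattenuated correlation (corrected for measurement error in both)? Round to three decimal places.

0.243

r_true = r_obs / √(r_xx · r_yy) = 0.186 / √(0.625 × 0.935) = 0.186 / √0.584375 = 0.186 / 0.7644 ≈ 0.243.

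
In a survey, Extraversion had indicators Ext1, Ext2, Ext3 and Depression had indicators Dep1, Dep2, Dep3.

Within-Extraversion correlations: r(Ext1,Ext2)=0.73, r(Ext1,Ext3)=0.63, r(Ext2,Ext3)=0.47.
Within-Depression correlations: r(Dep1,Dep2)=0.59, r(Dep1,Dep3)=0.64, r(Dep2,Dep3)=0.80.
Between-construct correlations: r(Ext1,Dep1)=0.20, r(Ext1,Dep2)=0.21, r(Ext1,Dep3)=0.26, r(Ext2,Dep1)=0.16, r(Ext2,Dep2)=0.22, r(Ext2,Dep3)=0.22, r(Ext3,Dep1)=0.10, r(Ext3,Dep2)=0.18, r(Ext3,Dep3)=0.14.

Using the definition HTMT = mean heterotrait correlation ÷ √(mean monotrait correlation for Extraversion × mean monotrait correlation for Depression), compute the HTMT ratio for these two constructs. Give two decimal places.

0.29

Between-construct mean = 1.69/9 = 0.1878.
Mean within-Ext = 1.83/3 = 0.6100; mean within-Dep = 2.03/3 = 0.6767.
Geometric mean = √(0.6100 × 0.6767) = 0.6425.
HTMT = 0.1878 / 0.6425 = 0.29.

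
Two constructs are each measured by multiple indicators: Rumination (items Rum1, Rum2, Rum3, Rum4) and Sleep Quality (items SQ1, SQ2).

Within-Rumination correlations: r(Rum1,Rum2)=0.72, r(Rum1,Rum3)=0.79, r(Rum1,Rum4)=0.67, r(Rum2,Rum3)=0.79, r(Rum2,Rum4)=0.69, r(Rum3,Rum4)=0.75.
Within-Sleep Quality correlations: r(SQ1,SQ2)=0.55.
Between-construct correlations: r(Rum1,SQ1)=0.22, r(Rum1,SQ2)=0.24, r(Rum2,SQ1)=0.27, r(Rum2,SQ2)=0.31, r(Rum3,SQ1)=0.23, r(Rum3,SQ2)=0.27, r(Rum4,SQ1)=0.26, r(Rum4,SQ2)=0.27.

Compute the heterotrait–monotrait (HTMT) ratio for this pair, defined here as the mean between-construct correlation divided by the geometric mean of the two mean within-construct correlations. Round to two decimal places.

Mean between = 2.07/8 = 0.2588.
Mean within-Rum = 4.41/6 = 0.7350; mean within-SQ = 0.55/1 = 0.5500.
Geometric mean = √(0.7350 × 0.5500) = 0.6358.
HTMT = 0.2588 / 0.6358 = 0.41.

0.41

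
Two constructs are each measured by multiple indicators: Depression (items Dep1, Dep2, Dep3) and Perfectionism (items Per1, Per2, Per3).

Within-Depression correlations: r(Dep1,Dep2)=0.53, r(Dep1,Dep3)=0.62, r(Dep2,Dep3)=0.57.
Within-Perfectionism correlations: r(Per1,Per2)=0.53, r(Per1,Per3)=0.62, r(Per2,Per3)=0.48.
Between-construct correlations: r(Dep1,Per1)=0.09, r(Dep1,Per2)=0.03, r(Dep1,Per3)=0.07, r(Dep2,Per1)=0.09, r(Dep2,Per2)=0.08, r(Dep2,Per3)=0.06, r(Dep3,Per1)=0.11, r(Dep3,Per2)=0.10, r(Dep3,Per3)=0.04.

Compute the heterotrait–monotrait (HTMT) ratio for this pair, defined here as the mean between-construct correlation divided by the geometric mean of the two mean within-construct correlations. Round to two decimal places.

0.13

Mean between = 0.67/9 = 0.0744.
Mean within-Dep = 1.72/3 = 0.5733; mean within-Per = 1.63/3 = 0.5433.
Geometric mean = √(0.5733 × 0.5433) = 0.5581.
HTMT = 0.0744 / 0.5581 = 0.13.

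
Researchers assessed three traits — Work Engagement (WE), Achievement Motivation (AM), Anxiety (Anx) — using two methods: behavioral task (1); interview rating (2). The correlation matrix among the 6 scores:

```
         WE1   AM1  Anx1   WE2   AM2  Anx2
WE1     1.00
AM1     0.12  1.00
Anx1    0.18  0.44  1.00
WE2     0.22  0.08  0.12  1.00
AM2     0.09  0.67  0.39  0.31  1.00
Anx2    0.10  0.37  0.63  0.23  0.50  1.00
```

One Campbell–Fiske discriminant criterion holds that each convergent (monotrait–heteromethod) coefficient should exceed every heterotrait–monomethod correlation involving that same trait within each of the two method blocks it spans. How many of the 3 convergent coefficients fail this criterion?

Each convergent coefficient versus the relevant comparison correlations:
WE (methods 1·2): 0.22 vs {0.12, 0.31, 0.18, 0.23} → fail.
AM (methods 1·2): 0.67 vs {0.12, 0.31, 0.44, 0.50} → pass.
Anx (methods 1·2): 0.63 vs {0.18, 0.23, 0.44, 0.50} → pass.
1 of 3 fail.

1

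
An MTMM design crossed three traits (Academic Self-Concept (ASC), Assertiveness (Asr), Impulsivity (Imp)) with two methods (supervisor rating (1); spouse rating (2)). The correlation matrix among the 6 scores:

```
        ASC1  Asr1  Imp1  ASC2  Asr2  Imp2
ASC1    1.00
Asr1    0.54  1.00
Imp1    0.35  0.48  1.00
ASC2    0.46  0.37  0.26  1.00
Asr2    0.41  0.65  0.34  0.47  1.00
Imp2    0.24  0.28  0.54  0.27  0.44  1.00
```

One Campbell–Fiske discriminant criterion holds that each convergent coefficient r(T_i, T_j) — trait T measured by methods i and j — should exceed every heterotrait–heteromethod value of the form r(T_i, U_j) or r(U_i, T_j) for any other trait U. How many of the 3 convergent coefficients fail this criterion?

Checking each validity diagonal entry against its comparison values:
ASC (methods 1·2): 0.46 vs {0.41, 0.37, 0.24, 0.26} → pass.
Asr (methods 1·2): 0.65 vs {0.37, 0.41, 0.28, 0.34} → pass.
Imp (methods 1·2): 0.54 vs {0.26, 0.24, 0.34, 0.28} → pass.
0 of 3 fail.

0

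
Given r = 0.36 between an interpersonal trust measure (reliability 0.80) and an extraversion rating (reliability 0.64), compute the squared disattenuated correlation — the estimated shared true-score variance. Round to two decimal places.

Disattenuated r = 0.36 / √(0.80 × 0.64) = 0.36 / 0.7155 = 0.5031.
Shared true-score variance = 0.5031² = 0.2531 ≈ 0.25.

0.25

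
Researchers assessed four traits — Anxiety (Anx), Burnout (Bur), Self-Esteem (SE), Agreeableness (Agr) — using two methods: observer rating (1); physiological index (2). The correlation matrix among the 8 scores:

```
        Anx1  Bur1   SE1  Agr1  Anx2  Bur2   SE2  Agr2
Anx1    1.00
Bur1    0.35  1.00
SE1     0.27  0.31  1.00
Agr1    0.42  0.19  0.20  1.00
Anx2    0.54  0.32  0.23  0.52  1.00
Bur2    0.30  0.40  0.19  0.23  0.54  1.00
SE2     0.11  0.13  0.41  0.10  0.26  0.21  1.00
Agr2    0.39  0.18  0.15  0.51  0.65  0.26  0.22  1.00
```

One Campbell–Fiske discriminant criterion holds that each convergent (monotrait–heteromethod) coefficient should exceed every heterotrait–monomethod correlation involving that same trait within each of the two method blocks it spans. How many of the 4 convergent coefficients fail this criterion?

3

Each convergent coefficient versus the relevant comparison correlations:
Anx (methods 1·2): 0.54 vs {0.35, 0.54, 0.27, 0.26, 0.42, 0.65} → fail.
Bur (methods 1·2): 0.40 vs {0.35, 0.54, 0.31, 0.21, 0.19, 0.26} → fail.
SE (methods 1·2): 0.41 vs {0.27, 0.26, 0.31, 0.21, 0.20, 0.22} → pass.
Agr (methods 1·2): 0.51 vs {0.42, 0.65, 0.19, 0.26, 0.20, 0.22} → fail.
3 of 4 fail.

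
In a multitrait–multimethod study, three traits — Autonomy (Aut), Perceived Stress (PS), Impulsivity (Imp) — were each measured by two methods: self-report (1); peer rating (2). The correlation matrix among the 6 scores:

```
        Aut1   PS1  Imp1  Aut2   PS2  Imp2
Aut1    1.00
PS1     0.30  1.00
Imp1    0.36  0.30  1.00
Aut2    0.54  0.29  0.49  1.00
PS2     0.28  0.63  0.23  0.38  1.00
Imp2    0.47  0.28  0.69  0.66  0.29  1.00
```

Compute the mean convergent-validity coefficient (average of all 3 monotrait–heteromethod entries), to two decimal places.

Convergent values: 0.54, 0.63, 0.69; mean = 1.86/3 = 0.62.

0.62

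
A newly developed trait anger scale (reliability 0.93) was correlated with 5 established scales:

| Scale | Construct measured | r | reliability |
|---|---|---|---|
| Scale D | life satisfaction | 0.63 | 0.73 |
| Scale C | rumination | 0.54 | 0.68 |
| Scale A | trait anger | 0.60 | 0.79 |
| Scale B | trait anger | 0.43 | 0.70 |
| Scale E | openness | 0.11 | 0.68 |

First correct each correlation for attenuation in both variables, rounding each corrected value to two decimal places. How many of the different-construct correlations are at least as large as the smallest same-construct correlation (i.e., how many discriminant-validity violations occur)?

Disattenuated r (r / √(r_scale · r_new)):
  Scale D (disc): 0.63 / √(0.73·0.93) = 0.76
  Scale C (disc): 0.54 / √(0.68·0.93) = 0.68
  Scale A (conv): 0.60 / √(0.79·0.93) = 0.70
  Scale B (conv): 0.43 / √(0.70·0.93) = 0.53
  Scale E (disc): 0.11 / √(0.68·0.93) = 0.14
Smallest convergent = 0.53. Discriminant values: 0.76, 0.68, 0.14; count ≥ 0.53 → 2.

2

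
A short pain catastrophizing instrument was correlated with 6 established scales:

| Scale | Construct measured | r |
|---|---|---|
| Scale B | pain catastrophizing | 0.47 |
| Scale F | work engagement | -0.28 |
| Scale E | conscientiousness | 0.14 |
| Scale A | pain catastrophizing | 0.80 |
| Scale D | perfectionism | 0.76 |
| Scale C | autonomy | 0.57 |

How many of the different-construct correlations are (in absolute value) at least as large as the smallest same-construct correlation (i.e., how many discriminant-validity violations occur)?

2

Convergent (same construct = pain catastrophizing): Scale B, Scale A.
Smallest convergent = 0.47. Discriminant |r|: 0.28, 0.14, 0.76, 0.57; count ≥ 0.47 → 2.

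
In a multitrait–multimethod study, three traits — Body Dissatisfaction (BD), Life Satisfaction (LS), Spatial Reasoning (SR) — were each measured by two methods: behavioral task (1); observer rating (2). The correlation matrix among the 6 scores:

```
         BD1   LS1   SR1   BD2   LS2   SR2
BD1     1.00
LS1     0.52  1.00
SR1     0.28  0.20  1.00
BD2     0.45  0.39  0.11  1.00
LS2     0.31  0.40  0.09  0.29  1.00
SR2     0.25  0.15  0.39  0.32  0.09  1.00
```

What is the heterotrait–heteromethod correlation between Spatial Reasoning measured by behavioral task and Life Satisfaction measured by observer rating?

0.09

Different traits and methods: r(SR1, LS2) = 0.09.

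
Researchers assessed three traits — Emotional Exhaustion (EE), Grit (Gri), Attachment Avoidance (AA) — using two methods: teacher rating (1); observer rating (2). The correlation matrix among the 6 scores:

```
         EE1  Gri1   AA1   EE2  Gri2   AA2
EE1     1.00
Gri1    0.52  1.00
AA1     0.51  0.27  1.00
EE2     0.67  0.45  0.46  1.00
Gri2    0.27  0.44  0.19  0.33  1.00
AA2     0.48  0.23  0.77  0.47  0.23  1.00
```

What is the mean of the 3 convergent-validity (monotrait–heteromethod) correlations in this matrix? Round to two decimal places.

0.63

Convergent values: 0.67, 0.44, 0.77; mean = 1.88/3 = 0.63.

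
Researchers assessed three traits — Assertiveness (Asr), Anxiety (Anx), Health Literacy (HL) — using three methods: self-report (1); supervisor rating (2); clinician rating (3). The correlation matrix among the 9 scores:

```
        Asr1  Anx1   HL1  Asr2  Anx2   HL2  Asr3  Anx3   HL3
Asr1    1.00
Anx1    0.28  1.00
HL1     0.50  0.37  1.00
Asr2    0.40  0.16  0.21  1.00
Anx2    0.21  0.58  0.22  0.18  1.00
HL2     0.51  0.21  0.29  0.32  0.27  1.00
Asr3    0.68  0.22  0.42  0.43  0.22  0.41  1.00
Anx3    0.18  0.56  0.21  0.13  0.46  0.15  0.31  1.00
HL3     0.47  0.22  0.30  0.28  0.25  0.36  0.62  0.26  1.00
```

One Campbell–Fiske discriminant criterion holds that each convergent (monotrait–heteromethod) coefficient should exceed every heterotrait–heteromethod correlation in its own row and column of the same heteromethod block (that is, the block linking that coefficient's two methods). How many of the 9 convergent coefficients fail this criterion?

4

Each convergent coefficient versus the relevant comparison correlations:
Asr (methods 1·2): 0.40 vs {0.21, 0.16, 0.51, 0.21} → fail.
Asr (methods 1·3): 0.68 vs {0.18, 0.22, 0.47, 0.42} → pass.
Asr (methods 2·3): 0.43 vs {0.13, 0.22, 0.28, 0.41} → pass.
Anx (methods 1·2): 0.58 vs {0.16, 0.21, 0.21, 0.22} → pass.
Anx (methods 1·3): 0.56 vs {0.22, 0.18, 0.22, 0.21} → pass.
Anx (methods 2·3): 0.46 vs {0.22, 0.13, 0.25, 0.15} → pass.
HL (methods 1·2): 0.29 vs {0.21, 0.51, 0.22, 0.21} → fail.
HL (methods 1·3): 0.30 vs {0.42, 0.47, 0.21, 0.22} → fail.
HL (methods 2·3): 0.36 vs {0.41, 0.28, 0.15, 0.25} → fail.
4 of 9 fail.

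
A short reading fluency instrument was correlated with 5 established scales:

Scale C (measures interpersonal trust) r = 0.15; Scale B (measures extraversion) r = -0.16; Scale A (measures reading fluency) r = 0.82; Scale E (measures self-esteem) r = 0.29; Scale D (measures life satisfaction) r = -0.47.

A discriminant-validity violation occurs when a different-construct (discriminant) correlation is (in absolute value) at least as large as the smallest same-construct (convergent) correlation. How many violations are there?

0

Convergent (same construct = reading fluency): Scale A.
Smallest convergent = 0.82. Discriminant |r|: 0.15, 0.16, 0.29, 0.47; count ≥ 0.82 → 0.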